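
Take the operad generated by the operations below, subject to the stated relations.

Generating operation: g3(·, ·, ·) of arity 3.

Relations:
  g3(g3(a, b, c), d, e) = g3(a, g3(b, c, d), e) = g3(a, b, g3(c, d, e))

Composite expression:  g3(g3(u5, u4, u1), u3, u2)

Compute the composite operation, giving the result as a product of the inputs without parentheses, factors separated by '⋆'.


Associativity of g3 dissolves the nesting; only the u-input order survives.
g3(u5, u4, u1) collapses to u5 ⋆ u4 ⋆ u1
g3(g3(u5, u4, u1), u3, u2) collapses to u5 ⋆ u4 ⋆ u1 ⋆ u3 ⋆ u2

u5 ⋆ u4 ⋆ u1 ⋆ u3 ⋆ u2


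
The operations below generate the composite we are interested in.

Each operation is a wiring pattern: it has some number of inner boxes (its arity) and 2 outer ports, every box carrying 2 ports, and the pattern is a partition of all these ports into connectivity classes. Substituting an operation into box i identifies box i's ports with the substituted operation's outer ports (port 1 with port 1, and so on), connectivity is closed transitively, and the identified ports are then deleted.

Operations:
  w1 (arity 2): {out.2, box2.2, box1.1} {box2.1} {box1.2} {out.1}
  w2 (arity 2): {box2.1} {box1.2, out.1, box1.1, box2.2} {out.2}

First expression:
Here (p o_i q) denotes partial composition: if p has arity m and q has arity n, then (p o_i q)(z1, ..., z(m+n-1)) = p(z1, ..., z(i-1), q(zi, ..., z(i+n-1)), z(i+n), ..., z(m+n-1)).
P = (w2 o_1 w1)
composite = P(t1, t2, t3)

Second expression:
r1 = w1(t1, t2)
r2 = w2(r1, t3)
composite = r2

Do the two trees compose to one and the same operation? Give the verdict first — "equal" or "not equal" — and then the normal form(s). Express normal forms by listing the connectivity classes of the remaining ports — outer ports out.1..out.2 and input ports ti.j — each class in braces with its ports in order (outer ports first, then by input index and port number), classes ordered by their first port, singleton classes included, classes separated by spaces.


The first expression, normalized: {out.1, t1.1, t2.2, t3.2} {out.2} {t1.2} {t2.1} {t3.1}
The second expression, normalized: {out.1, t1.1, t2.2, t3.2} {out.2} {t1.2} {t2.1} {t3.1}
Both agree, so they are equal.

equal; the common form is {out.1, t1.1, t2.2, t3.2} {out.2} {t1.2} {t2.1} {t3.1}


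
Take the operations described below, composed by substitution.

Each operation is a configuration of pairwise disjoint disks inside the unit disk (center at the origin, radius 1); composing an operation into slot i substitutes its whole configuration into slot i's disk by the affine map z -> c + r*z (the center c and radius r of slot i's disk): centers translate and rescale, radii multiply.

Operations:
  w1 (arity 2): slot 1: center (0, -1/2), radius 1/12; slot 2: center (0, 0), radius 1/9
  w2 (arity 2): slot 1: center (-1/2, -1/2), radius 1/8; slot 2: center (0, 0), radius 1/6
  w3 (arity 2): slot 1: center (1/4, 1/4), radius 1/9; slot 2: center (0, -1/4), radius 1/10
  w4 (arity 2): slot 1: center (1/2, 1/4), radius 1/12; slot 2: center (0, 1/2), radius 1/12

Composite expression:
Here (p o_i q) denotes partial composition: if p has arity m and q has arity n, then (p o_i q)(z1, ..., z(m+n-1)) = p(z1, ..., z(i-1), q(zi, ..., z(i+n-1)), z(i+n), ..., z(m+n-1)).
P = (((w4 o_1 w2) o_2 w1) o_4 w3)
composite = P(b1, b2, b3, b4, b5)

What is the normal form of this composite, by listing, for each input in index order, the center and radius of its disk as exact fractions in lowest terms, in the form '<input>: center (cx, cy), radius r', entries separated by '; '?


Only the slot chain above each b matters under w4; compose those maps.
b1: after 2 affine steps, its disk has center (11/24, 5/24), radius 1/96
b2: after 3 affine steps, its disk has center (1/2, 35/144), radius 1/864
b3: after 3 affine steps, its disk has center (1/2, 1/4), radius 1/648
b4: after 2 affine steps, its disk has center (1/48, 25/48), radius 1/108
b5: after 2 affine steps, its disk has center (0, 23/48), radius 1/120

b1: center (11/24, 5/24), radius 1/96; b2: center (1/2, 35/144), radius 1/864; b3: center (1/2, 1/4), radius 1/648; b4: center (1/48, 25/48), radius 1/108; b5: center (0, 23/48), radius 1/120


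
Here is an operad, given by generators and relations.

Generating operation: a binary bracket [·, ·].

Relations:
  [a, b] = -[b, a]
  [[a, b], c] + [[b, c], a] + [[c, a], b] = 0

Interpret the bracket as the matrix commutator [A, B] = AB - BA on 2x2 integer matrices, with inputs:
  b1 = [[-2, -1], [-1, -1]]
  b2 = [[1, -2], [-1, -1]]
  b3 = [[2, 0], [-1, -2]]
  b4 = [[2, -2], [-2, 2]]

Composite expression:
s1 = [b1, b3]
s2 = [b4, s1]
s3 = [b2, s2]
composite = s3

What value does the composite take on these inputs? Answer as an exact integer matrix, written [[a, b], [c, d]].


[b1, b3] = [[1, 4], [-5, -1]]
[b4, [b1, b3]] = [[18, 4], [-4, -18]]
[b2, [b4, [b1, b3]]] = [[12, 80], [-28, -12]]

[[12, 80], [-28, -12]]


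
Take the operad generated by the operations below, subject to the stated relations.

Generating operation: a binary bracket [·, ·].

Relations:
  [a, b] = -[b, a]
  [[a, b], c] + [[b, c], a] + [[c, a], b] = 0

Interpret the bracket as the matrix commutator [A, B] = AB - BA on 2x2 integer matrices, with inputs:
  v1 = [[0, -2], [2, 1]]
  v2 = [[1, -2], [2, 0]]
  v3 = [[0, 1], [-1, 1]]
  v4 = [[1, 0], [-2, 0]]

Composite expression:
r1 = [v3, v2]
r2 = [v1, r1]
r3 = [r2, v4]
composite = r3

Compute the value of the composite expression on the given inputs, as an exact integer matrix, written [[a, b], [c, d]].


[[2, 1], [-15, -2]]


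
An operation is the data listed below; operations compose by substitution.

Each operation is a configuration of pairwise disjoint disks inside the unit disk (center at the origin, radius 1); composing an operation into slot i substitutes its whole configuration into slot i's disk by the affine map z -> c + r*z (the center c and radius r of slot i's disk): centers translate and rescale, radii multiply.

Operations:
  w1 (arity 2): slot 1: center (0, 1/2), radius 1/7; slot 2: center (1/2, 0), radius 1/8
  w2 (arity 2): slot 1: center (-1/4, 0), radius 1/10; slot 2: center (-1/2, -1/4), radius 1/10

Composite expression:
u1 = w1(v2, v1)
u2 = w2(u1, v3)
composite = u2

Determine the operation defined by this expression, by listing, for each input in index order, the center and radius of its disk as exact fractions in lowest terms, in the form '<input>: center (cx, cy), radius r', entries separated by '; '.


Only the slot chain above each v matters under w2; compose those maps.
input v2: composing its 2 substitution steps yields center (-1/4, 1/20), radius 1/70
input v1: composing its 2 substitution steps yields center (-1/5, 0), radius 1/80
input v3: composing its 1 substitution step yields center (-1/2, -1/4), radius 1/10

v1: center (-1/5, 0), radius 1/80; v2: center (-1/4, 1/20), radius 1/70; v3: center (-1/2, -1/4), radius 1/10


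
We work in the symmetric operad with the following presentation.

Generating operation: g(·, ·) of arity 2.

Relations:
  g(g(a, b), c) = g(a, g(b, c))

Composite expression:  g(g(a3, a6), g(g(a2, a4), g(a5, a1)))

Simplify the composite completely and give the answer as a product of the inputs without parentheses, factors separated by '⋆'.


a3 ⋆ a6 ⋆ a2 ⋆ a4 ⋆ a5 ⋆ a1


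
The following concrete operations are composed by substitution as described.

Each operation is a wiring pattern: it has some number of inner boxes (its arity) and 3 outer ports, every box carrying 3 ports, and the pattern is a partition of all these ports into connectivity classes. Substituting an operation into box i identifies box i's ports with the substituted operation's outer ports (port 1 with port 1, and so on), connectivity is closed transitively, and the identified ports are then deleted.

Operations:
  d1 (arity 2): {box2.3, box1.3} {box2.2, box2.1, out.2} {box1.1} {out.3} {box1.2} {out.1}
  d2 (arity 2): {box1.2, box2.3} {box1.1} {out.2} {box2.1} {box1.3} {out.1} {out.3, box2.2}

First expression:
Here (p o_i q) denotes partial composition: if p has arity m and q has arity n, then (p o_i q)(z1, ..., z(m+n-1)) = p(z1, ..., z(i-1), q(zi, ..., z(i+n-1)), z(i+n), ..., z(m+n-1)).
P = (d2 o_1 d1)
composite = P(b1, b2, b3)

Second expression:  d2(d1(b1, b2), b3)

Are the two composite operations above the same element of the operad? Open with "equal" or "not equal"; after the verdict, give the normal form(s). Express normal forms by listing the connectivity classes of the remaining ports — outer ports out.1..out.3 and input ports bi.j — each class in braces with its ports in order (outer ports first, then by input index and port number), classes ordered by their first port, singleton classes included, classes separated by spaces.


equal — both sides give {out.1} {out.2} {out.3, b3.2} {b1.1} {b1.2} {b1.3, b2.3} {b2.1, b2.2, b3.3} {b3.1}

Normal form of the first expression: {out.1} {out.2} {out.3, b3.2} {b1.1} {b1.2} {b1.3, b2.3} {b2.1, b2.2, b3.3} {b3.1}
Normal form of the second expression: {out.1} {out.2} {out.3, b3.2} {b1.1} {b1.2} {b1.3, b2.3} {b2.1, b2.2, b3.3} {b3.1}
Both agree, so they are equal.


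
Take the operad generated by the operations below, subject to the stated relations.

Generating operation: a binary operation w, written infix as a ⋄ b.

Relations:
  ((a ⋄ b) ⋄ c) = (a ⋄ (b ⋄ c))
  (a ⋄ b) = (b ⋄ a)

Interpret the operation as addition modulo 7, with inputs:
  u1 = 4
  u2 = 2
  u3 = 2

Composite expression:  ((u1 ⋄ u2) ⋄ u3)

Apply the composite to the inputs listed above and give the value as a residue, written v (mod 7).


1 (mod 7)

(u1 ⋄ u2) = 6
((u1 ⋄ u2) ⋄ u3) = 1


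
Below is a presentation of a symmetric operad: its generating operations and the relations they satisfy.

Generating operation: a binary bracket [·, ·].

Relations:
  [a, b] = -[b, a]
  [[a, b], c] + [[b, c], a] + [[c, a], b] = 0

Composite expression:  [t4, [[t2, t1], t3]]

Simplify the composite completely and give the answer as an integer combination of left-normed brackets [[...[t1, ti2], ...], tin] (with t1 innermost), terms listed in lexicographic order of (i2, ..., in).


[[[t1, t2], t3], t4]

In the tensor algebra, words opening t1 carry the t1-anchored form.
Composite bracket: [t4, [[t2, t1], t3]]
Under [a, b] = ab - ba we get 8 signed associative words (2^3 = 8).
Coefficients come from the t1-initial words:
  sign of t1t2t3t4 is +1, so it contributes +[[[t1, t2], t3], t4]


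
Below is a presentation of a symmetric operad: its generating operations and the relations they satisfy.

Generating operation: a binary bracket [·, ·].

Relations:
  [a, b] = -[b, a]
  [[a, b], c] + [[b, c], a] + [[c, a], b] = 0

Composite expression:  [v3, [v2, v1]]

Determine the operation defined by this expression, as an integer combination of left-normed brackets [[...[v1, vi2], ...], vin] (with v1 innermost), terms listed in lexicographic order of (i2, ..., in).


[[v1, v2], v3]

Left-normed coefficients sit on the v1-initial expansion words.
Composite bracket: [v3, [v2, v1]]
Each bracket splits as ab - ba, giving 4 signed words (2^2 = 4).
Only words starting with v1 matter:
  from v1v2v3, sign +1: term +[[v1, v2], v3]


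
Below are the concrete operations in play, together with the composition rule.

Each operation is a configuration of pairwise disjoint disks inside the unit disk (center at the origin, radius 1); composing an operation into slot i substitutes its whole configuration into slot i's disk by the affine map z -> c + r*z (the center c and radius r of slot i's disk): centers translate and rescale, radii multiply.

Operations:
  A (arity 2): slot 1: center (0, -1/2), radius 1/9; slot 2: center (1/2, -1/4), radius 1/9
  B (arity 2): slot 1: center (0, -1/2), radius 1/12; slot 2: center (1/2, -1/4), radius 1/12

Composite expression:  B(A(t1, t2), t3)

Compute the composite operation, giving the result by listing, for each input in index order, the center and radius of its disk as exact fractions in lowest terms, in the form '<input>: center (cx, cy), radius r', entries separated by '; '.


Below B, radii multiply path by path; the t-disk centers shift.
for t1, the 2-step affine chain lands on center (0, -13/24), radius 1/108
for t2, the 2-step affine chain lands on center (1/24, -25/48), radius 1/108
for t3, the 1-step affine chain lands on center (1/2, -1/4), radius 1/12

t1: center (0, -13/24), radius 1/108; t2: center (1/24, -25/48), radius 1/108; t3: center (1/2, -1/4), radius 1/12


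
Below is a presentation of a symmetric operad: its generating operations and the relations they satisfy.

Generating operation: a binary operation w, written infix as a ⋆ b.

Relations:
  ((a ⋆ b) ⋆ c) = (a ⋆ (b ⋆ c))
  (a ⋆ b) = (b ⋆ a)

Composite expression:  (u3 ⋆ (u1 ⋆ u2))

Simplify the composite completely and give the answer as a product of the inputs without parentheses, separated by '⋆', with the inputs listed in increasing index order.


u1 ⋆ u2 ⋆ u3

Key point: w commutes, so take the u-inputs in any fixed order.
(u1 ⋆ u2) collapses to u1 ⋆ u2
(u3 ⋆ (u1 ⋆ u2)) collapses to u3 ⋆ u1 ⋆ u2
putting the inputs in ascending order: u1 ⋆ u2 ⋆ u3


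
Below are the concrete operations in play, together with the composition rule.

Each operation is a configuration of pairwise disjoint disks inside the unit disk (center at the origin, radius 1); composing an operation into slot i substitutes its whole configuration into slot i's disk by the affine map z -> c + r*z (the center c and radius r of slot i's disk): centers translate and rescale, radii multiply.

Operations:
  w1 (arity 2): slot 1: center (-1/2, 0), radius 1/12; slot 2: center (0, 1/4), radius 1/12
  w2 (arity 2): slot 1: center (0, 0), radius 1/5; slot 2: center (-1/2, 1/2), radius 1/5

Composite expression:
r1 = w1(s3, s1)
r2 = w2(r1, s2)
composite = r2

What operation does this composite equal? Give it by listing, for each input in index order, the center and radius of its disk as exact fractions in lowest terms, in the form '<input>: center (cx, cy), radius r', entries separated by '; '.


s1: center (0, 1/20), radius 1/60; s2: center (-1/2, 1/2), radius 1/5; s3: center (-1/10, 0), radius 1/60

Follow each s-input down from w2: c' goes to c + r*c', radius to r*r'.
input s3: composing its 2 substitution steps yields center (-1/10, 0), radius 1/60
input s1: composing its 2 substitution steps yields center (0, 1/20), radius 1/60
input s2: composing its 1 substitution step yields center (-1/2, 1/2), radius 1/5


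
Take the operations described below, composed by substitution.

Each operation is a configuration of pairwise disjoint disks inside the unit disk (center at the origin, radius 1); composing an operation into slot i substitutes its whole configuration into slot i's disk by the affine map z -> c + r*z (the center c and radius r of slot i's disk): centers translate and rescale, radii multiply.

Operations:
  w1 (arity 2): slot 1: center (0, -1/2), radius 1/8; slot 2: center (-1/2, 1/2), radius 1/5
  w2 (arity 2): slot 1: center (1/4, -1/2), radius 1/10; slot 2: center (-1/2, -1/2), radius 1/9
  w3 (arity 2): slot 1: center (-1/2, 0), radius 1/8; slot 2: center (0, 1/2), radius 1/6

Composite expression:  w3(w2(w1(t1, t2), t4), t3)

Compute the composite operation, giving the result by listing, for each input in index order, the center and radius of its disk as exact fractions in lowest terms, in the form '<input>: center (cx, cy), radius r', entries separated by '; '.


t1: center (-15/32, -11/160), radius 1/640; t2: center (-19/40, -9/160), radius 1/400; t3: center (0, 1/2), radius 1/6; t4: center (-9/16, -1/16), radius 1/72

Nesting under w3 composes maps z -> c + r*z down each t-path.
t1 passes through 3 substitutions, ending at center (-15/32, -11/160), radius 1/640
t2 passes through 3 substitutions, ending at center (-19/40, -9/160), radius 1/400
t4 passes through 2 substitutions, ending at center (-9/16, -1/16), radius 1/72
t3 passes through 1 substitution, ending at center (0, 1/2), radius 1/6


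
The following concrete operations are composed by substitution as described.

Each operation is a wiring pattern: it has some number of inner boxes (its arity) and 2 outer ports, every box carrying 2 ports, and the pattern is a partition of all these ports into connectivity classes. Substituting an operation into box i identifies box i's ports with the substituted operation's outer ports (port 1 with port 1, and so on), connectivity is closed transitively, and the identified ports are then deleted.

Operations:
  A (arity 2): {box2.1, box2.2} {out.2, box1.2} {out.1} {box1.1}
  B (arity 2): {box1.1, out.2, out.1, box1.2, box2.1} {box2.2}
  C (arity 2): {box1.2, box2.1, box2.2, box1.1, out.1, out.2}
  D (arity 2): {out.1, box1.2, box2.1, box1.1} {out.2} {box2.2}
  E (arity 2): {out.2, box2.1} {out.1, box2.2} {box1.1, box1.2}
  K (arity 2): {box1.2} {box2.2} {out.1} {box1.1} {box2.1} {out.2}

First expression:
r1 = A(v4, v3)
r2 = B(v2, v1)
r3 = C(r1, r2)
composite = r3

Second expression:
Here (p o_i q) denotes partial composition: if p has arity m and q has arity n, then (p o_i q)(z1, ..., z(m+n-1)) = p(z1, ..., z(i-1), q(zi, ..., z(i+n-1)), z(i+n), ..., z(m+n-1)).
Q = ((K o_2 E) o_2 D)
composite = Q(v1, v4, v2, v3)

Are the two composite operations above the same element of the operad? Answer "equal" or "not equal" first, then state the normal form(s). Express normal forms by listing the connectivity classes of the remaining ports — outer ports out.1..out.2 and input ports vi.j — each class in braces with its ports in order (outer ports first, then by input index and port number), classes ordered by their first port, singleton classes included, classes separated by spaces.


not equal; first: {out.1, out.2, v1.1, v2.1, v2.2, v4.2} {v1.2} {v3.1, v3.2} {v4.1}; second: {out.1} {out.2} {v1.1} {v1.2} {v2.1, v4.1, v4.2} {v2.2} {v3.1} {v3.2}

The first composite normalizes to {out.1, out.2, v1.1, v2.1, v2.2, v4.2} {v1.2} {v3.1, v3.2} {v4.1}
The second composite normalizes to {out.1} {out.2} {v1.1} {v1.2} {v2.1, v4.1, v4.2} {v2.2} {v3.1} {v3.2}
Distinct normal forms: not equal.


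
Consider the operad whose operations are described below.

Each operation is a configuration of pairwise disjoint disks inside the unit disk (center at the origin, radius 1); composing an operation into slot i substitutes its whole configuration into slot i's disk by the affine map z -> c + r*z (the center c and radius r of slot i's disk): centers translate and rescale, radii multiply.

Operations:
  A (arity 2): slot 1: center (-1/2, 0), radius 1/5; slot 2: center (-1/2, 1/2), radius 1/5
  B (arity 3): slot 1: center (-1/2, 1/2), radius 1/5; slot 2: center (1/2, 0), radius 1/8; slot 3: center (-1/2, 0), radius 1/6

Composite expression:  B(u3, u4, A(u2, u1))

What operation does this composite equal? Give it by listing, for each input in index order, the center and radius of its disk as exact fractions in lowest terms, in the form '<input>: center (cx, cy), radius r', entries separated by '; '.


u1: center (-7/12, 1/12), radius 1/30; u2: center (-7/12, 0), radius 1/30; u3: center (-1/2, 1/2), radius 1/5; u4: center (1/2, 0), radius 1/8

Affine substitution under B: radii multiply and u-centers shift.
u3 passes through 1 substitution, ending at center (-1/2, 1/2), radius 1/5
u4 passes through 1 substitution, ending at center (1/2, 0), radius 1/8
u2 passes through 2 substitutions, ending at center (-7/12, 0), radius 1/30
u1 passes through 2 substitutions, ending at center (-7/12, 1/12), radius 1/30


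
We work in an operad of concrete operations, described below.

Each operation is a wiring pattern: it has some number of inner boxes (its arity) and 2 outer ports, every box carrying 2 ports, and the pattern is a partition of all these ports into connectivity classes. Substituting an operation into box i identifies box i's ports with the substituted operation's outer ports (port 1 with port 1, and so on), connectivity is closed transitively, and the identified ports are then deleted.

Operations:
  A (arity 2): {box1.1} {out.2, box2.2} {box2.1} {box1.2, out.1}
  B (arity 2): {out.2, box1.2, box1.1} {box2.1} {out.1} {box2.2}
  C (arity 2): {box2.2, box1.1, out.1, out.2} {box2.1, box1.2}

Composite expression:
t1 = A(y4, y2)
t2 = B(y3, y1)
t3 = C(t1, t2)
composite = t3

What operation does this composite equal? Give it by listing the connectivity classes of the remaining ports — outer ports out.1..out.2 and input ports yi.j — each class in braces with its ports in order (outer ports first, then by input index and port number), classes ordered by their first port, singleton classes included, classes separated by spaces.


{out.1, out.2, y3.1, y3.2, y4.2} {y1.1} {y1.2} {y2.1} {y2.2} {y4.1}

Substituting into C glues patterns; closure does the rest.
composing A on (y4, y2), with out.j its own outer ports: {out.1, y4.2} {out.2, y2.2} {y2.1} {y4.1}
composing B on (y3, y1), with out.j its own outer ports: {out.1} {out.2, y3.1, y3.2} {y1.1} {y1.2}
composing C on (y4, y2, y3, y1), with out.j its own outer ports: {out.1, out.2, y3.1, y3.2, y4.2} {y1.1} {y1.2} {y2.1} {y2.2} {y4.1}


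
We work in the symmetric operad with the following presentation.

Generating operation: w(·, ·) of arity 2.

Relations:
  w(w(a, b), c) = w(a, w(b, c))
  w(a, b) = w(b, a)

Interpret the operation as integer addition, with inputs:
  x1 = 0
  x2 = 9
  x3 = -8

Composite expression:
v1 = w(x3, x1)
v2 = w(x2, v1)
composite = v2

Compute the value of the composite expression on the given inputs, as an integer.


1


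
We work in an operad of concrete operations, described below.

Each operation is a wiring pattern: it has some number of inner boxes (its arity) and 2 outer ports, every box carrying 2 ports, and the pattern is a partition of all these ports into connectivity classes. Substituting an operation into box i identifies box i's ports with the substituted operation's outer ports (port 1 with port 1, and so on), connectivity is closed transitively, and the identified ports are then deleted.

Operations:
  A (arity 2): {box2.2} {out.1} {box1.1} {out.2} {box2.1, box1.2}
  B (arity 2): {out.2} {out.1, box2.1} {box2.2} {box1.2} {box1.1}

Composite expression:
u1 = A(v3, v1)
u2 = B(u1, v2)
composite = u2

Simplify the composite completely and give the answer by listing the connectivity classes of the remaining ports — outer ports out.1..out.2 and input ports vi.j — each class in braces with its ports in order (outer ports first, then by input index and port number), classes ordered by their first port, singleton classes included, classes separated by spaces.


{out.1, v2.1} {out.2} {v1.1, v3.2} {v1.2} {v2.2} {v3.1}

Substituting into B glues patterns; closure does the rest.
A over (v3, v1) gives {out.1} {out.2} {v1.1, v3.2} {v1.2} {v3.1}, out.j being that stage's outer ports
B over (v3, v1, v2) gives {out.1, v2.1} {out.2} {v1.1, v3.2} {v1.2} {v2.2} {v3.1}, out.j being that stage's outer ports


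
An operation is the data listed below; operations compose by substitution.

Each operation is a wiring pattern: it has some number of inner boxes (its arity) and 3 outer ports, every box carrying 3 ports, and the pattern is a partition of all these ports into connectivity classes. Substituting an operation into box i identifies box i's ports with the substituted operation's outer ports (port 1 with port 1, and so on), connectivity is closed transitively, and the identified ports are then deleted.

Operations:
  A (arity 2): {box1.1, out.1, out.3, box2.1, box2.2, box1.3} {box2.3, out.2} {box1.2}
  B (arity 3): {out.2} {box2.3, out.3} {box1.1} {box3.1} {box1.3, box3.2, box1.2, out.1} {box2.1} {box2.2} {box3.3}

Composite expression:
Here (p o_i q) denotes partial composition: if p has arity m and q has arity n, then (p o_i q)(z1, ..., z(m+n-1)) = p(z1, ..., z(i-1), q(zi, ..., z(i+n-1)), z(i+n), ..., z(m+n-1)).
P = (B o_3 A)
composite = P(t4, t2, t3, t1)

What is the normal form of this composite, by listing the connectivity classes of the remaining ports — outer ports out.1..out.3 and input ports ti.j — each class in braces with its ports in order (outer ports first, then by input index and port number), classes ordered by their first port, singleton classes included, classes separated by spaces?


After gluing at B, chains via deleted ports link the t-ports.
through A, on inputs (t3, t1): {out.1, out.3, t1.1, t1.2, t3.1, t3.3} {out.2, t1.3} {t3.2} (out.j = stage outer ports)
through B, on inputs (t4, t2, t3, t1): {out.1, t1.3, t4.2, t4.3} {out.2} {out.3, t2.3} {t1.1, t1.2, t3.1, t3.3} {t2.1} {t2.2} {t3.2} {t4.1} (out.j = stage outer ports)

{out.1, t1.3, t4.2, t4.3} {out.2} {out.3, t2.3} {t1.1, t1.2, t3.1, t3.3} {t2.1} {t2.2} {t3.2} {t4.1}


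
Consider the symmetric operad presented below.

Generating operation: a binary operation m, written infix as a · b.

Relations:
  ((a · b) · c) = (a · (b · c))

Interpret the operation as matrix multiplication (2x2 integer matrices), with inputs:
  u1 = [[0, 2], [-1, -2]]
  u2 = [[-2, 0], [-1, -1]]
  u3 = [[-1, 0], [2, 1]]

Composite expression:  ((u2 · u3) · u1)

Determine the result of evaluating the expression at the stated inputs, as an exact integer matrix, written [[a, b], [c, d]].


[[0, 4], [1, 0]]

(u2 · u3) = [[2, 0], [-1, -1]]
((u2 · u3) · u1) = [[0, 4], [1, 0]]


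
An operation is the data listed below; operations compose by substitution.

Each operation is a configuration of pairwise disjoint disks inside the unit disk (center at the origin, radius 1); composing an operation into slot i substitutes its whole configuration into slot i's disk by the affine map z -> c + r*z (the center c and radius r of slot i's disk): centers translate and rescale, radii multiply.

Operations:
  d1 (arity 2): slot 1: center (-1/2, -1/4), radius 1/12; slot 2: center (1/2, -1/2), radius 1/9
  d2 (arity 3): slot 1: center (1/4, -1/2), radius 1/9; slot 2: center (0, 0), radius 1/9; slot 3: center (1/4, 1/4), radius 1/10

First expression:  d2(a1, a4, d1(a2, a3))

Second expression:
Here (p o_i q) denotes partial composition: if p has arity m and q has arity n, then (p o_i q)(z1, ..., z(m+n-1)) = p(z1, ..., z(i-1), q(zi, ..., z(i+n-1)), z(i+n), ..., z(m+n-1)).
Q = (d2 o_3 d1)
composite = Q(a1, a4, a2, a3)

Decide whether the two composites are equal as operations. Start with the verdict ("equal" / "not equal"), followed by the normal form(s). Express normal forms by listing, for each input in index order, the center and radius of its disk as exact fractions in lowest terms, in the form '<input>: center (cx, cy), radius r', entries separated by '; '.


The first expression, normalized: a1: center (1/4, -1/2), radius 1/9; a2: center (1/5, 9/40), radius 1/120; a3: center (3/10, 1/5), radius 1/90; a4: center (0, 0), radius 1/9
The second expression, normalized: a1: center (1/4, -1/2), radius 1/9; a2: center (1/5, 9/40), radius 1/120; a3: center (3/10, 1/5), radius 1/90; a4: center (0, 0), radius 1/9
One common form — equal.

equal; the common form is a1: center (1/4, -1/2), radius 1/9; a2: center (1/5, 9/40), radius 1/120; a3: center (3/10, 1/5), radius 1/90; a4: center (0, 0), radius 1/9


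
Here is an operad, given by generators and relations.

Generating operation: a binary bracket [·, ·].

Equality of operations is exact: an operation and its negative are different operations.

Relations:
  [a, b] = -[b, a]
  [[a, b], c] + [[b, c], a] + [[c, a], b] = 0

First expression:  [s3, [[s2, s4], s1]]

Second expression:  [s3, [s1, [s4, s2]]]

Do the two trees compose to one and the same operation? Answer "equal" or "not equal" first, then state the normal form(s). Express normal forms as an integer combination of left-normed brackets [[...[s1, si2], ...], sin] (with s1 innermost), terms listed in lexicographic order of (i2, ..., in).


The first expression reduces to [[[s1, s2], s4], s3] - [[[s1, s4], s2], s3]
The second expression reduces to [[[s1, s2], s4], s3] - [[[s1, s4], s2], s3]
Both agree, so they are equal.

equal: each reduces to [[[s1, s2], s4], s3] - [[[s1, s4], s2], s3]


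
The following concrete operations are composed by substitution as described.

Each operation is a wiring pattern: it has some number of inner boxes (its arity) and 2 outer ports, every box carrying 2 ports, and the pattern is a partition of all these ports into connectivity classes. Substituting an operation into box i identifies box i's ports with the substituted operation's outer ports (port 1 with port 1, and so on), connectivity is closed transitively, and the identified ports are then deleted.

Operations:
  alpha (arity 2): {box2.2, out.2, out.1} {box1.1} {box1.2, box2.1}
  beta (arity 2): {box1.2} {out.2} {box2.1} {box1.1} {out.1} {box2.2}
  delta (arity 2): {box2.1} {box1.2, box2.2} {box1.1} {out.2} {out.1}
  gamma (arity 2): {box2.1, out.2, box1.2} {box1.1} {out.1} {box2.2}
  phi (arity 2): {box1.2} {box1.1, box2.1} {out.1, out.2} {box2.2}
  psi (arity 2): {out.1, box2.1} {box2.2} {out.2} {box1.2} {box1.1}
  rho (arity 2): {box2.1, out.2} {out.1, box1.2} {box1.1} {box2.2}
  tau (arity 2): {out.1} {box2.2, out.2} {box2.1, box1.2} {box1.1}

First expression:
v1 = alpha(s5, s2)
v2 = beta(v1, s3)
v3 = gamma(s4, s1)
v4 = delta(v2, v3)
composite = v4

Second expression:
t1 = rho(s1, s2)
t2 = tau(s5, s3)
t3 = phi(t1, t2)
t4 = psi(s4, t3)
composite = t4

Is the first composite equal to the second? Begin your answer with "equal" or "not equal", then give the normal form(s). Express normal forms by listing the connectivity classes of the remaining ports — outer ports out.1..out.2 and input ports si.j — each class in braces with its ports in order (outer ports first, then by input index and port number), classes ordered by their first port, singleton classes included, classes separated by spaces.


The first composite normalizes to {out.1} {out.2} {s1.1, s4.2} {s1.2} {s2.1, s5.2} {s2.2} {s3.1} {s3.2} {s4.1} {s5.1}
The second composite normalizes to {out.1} {out.2} {s1.1} {s1.2} {s2.1} {s2.2} {s3.1, s5.2} {s3.2} {s4.1} {s4.2} {s5.1}
The forms do not match — not equal.

not equal; the first gives {out.1} {out.2} {s1.1, s4.2} {s1.2} {s2.1, s5.2} {s2.2} {s3.1} {s3.2} {s4.1} {s5.1} and the second {out.1} {out.2} {s1.1} {s1.2} {s2.1} {s2.2} {s3.1, s5.2} {s3.2} {s4.1} {s4.2} {s5.1}


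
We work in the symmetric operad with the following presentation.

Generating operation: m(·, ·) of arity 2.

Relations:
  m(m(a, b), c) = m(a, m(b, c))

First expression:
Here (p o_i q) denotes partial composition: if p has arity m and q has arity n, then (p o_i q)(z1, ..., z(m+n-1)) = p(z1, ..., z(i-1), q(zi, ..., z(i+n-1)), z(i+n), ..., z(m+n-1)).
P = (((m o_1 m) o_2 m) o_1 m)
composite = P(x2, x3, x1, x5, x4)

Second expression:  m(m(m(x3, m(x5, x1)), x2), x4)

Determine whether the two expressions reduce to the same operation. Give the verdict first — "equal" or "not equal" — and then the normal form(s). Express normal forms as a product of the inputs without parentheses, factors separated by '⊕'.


not equal — first x2 ⊕ x3 ⊕ x1 ⊕ x5 ⊕ x4, second x3 ⊕ x5 ⊕ x1 ⊕ x2 ⊕ x4


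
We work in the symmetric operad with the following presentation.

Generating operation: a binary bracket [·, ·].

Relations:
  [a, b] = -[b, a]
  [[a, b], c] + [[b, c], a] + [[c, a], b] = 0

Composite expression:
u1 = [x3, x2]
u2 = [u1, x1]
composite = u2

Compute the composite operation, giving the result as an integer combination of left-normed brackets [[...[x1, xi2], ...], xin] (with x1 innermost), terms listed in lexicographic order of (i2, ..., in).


Left-normed coefficients sit on the x1-initial expansion words.
Composite bracket: [[x3, x2], x1]
The bracket unfolds into 4 signed words via [a, b] = ab - ba (2^2 = 4).
Collect the words opening with x1:
  word x1x2x3 has sign +1, contributing +[[x1, x2], x3]
  word x1x3x2 has sign -1, contributing -[[x1, x3], x2]

[[x1, x2], x3] - [[x1, x3], x2]


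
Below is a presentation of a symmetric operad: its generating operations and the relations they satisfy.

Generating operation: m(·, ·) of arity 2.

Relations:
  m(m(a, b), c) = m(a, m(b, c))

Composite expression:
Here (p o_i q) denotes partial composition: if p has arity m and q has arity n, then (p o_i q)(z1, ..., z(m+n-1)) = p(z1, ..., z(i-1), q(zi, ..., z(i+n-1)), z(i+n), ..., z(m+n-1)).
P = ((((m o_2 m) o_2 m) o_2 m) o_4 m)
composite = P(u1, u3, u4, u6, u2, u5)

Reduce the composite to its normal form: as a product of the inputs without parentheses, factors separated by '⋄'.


u1 ⋄ u3 ⋄ u4 ⋄ u6 ⋄ u2 ⋄ u5

Under associativity of m, the answer is the u's in reading order.
m(u3, u4) linearizes to u3 ⋄ u4
m(u6, u2) linearizes to u6 ⋄ u2
m(m(u3, u4), m(u6, u2)) linearizes to u3 ⋄ u4 ⋄ u6 ⋄ u2
m(m(m(u3, u4), m(u6, u2)), u5) linearizes to u3 ⋄ u4 ⋄ u6 ⋄ u2 ⋄ u5
m(u1, m(m(m(u3, u4), m(u6, u2)), u5)) linearizes to u1 ⋄ u3 ⋄ u4 ⋄ u6 ⋄ u2 ⋄ u5


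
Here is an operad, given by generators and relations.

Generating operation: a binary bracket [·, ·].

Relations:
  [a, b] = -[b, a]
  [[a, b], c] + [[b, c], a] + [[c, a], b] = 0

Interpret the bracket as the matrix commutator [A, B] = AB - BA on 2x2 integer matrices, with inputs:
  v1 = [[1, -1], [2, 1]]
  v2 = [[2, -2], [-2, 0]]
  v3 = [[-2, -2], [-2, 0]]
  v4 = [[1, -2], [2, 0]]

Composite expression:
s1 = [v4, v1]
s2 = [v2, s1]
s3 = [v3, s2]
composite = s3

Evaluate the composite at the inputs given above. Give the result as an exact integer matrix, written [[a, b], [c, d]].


[[-44, 28], [16, 44]]

[v4, v1] = [[-2, -1], [-2, 2]]
[v2, [v4, v1]] = [[2, -10], [12, -2]]
[v3, [v2, [v4, v1]]] = [[-44, 28], [16, 44]]


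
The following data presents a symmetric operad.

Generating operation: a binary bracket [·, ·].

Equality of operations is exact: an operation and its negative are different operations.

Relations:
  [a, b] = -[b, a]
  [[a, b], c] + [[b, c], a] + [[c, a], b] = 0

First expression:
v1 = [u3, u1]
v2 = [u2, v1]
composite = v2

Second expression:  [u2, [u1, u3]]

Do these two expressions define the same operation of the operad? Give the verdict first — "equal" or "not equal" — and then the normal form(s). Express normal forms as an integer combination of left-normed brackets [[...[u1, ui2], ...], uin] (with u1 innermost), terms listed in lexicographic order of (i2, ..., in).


The first expression reduces to [[u1, u3], u2]
The second expression reduces to -[[u1, u3], u2]
Distinct normal forms: not equal.

not equal: they reduce to [[u1, u3], u2] and -[[u1, u3], u2]


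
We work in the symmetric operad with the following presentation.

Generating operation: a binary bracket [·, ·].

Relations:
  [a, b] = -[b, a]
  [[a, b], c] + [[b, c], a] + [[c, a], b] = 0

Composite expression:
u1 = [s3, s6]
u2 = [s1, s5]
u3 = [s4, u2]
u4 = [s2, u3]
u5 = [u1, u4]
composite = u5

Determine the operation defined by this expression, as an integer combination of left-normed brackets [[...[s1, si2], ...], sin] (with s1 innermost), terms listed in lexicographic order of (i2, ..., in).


-[[[[[s1, s5], s4], s2], s3], s6] + [[[[[s1, s5], s4], s2], s6], s3]

A multilinear Lie element is pinned by s1-initial words (s1 innermost).
Composite bracket: [[s3, s6], [s2, [s4, [s1, s5]]]]
Expanding via [a, b] = ab - ba: 32 signed words (2^5 = 32).
Only words starting with s1 matter:
  sign of s1s5s4s2s3s6 is -1, so it contributes -[[[[[s1, s5], s4], s2], s3], s6]
  sign of s1s5s4s2s6s3 is +1, so it contributes +[[[[[s1, s5], s4], s2], s6], s3]


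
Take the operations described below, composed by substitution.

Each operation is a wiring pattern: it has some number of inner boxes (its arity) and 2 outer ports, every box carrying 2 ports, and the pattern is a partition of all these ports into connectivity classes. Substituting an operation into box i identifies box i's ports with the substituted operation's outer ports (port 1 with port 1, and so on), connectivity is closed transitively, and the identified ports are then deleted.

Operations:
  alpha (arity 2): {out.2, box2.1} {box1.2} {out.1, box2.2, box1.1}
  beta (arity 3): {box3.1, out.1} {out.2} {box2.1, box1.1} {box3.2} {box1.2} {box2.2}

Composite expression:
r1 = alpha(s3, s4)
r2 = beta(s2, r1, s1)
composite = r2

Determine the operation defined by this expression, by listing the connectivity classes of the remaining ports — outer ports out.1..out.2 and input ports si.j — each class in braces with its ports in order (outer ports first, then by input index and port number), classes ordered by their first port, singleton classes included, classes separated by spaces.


{out.1, s1.1} {out.2} {s1.2} {s2.1, s3.1, s4.2} {s2.2} {s3.2} {s4.1}

Two ports join when wires chain via beta-identified ports.
after alpha, the pattern on (s3, s4) reads {out.1, s3.1, s4.2} {out.2, s4.1} {s3.2} (out.j = its outer ports)
after beta, the pattern on (s2, s3, s4, s1) reads {out.1, s1.1} {out.2} {s1.2} {s2.1, s3.1, s4.2} {s2.2} {s3.2} {s4.1} (out.j = its outer ports)


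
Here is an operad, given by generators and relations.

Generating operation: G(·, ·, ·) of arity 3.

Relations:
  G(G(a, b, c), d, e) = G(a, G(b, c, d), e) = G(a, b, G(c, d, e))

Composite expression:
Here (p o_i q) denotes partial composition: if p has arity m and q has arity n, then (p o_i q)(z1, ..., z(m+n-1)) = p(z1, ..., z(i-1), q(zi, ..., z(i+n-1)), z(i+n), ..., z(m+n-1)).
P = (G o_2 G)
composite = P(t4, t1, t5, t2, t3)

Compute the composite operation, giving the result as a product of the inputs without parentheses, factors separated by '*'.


t4 * t1 * t5 * t2 * t3

The G-tree's shape is irrelevant; the t-reading-order decides.
G(t1, t5, t2) reduces to t1 * t5 * t2
G(t4, G(t1, t5, t2), t3) reduces to t4 * t1 * t5 * t2 * t3


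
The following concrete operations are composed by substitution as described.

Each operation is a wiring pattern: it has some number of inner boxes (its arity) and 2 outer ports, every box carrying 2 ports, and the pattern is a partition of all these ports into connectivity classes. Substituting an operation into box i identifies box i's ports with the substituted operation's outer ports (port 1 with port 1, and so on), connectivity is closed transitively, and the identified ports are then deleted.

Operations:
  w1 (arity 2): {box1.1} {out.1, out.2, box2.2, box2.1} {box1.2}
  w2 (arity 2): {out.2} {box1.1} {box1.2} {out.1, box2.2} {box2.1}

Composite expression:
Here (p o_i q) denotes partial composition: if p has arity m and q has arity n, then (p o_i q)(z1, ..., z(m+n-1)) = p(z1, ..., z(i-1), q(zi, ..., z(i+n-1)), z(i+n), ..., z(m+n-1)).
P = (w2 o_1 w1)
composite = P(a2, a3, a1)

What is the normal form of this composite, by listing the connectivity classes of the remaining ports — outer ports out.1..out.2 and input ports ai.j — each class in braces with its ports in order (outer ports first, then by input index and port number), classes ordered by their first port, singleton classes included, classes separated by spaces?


{out.1, a1.2} {out.2} {a1.1} {a2.1} {a2.2} {a3.1, a3.2}


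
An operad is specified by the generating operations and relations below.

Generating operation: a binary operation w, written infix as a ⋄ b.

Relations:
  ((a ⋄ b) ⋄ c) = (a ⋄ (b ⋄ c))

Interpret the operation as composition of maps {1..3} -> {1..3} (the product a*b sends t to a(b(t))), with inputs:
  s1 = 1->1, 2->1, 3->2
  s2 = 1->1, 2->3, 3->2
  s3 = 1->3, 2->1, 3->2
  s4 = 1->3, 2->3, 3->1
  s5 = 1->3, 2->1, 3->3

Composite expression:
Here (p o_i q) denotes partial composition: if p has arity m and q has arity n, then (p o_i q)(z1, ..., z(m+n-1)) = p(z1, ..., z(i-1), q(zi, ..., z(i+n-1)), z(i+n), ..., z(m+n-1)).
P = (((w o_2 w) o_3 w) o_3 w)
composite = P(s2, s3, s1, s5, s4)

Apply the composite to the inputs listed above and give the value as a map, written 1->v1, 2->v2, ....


1->1, 2->1, 3->1

(s1 ⋄ s5) = 1->2, 2->1, 3->2
((s1 ⋄ s5) ⋄ s4) = 1->2, 2->2, 3->2
(s3 ⋄ ((s1 ⋄ s5) ⋄ s4)) = 1->1, 2->1, 3->1
(s2 ⋄ (s3 ⋄ ((s1 ⋄ s5) ⋄ s4))) = 1->1, 2->1, 3->1


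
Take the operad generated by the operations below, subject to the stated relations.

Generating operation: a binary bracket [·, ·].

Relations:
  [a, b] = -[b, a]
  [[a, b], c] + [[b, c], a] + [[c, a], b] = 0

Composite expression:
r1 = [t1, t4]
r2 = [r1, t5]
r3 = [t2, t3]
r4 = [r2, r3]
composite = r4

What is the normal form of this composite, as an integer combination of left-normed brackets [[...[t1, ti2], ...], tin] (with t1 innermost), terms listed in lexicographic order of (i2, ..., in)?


[[[[t1, t4], t5], t2], t3] - [[[[t1, t4], t5], t3], t2]

Expand each bracket as ab - ba; the t1-initial words give the coefficients.
Composite bracket: [[[t1, t4], t5], [t2, t3]]
Full expansion: 16 signed words from ab - ba (2^4 = 16).
The t1-initial words carry the normal form:
  sign of t1t4t5t2t3 is +1, so it contributes +[[[[t1, t4], t5], t2], t3]
  sign of t1t4t5t3t2 is -1, so it contributes -[[[[t1, t4], t5], t3], t2]
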